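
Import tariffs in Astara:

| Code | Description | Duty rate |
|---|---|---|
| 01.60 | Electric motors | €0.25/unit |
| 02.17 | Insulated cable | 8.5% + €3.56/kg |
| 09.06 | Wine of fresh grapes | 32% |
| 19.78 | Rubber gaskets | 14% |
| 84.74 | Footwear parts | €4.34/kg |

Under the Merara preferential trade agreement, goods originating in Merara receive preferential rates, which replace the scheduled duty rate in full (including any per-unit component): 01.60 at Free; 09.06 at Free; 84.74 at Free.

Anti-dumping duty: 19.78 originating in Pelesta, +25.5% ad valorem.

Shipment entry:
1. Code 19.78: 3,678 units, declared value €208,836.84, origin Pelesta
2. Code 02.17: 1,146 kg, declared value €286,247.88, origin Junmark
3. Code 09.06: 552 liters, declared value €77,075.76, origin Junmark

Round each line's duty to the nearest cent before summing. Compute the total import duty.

Line 1 (19.78, Pelesta, 3,678 units, €208,836.84):
Base rate for 19.78 is 14%.
Additional duty on 19.78 from Pelesta: +25.5%. Applied ad valorem rate: 14% + 25.5% = 39.5%.
Duty = €208,836.84 × 39.5% = €82,490.55.
Line 2 (02.17, Junmark, 1,146 kg, €286,247.88):
Base rate for 02.17 is 8.5% + €3.56/kg.
Duty = €286,247.88 × 8.5% + 1,146 × €3.56 = €28,410.83.
Line 3 (09.06, Junmark, 552 liters, €77,075.76):
Base rate for 09.06 is 32%.
09.06 has an FTA preferential rate, but origin Junmark is not Merara; base rate stands.
Duty = €77,075.76 × 32% = €24,664.24.
Total = €82,490.55 + €28,410.83 + €24,664.24 = €135,565.62.

€135,565.62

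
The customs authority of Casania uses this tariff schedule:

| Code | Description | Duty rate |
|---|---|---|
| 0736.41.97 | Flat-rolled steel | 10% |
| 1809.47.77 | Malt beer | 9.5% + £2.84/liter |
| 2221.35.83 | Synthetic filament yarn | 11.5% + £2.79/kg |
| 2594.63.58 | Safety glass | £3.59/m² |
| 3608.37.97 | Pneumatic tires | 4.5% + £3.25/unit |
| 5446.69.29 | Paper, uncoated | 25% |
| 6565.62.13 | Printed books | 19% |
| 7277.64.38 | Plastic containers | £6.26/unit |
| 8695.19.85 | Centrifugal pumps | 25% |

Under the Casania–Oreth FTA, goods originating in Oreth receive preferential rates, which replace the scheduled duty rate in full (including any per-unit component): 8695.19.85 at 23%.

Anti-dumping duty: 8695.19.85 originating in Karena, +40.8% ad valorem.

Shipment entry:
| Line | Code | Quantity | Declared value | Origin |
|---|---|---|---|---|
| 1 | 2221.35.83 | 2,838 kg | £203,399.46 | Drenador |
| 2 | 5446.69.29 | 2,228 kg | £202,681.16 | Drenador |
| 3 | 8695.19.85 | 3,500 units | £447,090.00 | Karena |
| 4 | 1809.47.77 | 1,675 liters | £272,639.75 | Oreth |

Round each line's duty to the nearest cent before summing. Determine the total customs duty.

£406,822.25

Line 1 (2221.35.83, Drenador, 2,838 kg, £203,399.46):
Base rate for 2221.35.83 is 11.5% + £2.79/kg.
Duty = £203,399.46 × 11.5% + 2,838 × £2.79 = £31,308.96.
Line 2 (5446.69.29, Drenador, 2,228 kg, £202,681.16):
Base rate for 5446.69.29 is 25%.
Duty = £202,681.16 × 25% = £50,670.29.
Line 3 (8695.19.85, Karena, 3,500 units, £447,090.00):
Base rate for 8695.19.85 is 25%.
8695.19.85 has an FTA preferential rate, but origin Karena is not Oreth; base rate stands.
Additional duty on 8695.19.85 from Karena: +40.8%. Applied ad valorem rate: 25% + 40.8% = 65.8%.
Duty = £447,090.00 × 65.8% = £294,185.22.
Line 4 (1809.47.77, Oreth, 1,675 liters, £272,639.75):
Base rate for 1809.47.77 is 9.5% + £2.84/liter.
Origin Oreth is the FTA partner but 1809.47.77 is not on the preference list; base rate stands.
Duty = £272,639.75 × 9.5% + 1,675 × £2.84 = £30,657.78.
Total = £31,308.96 + £50,670.29 + £294,185.22 + £30,657.78 = £406,822.25.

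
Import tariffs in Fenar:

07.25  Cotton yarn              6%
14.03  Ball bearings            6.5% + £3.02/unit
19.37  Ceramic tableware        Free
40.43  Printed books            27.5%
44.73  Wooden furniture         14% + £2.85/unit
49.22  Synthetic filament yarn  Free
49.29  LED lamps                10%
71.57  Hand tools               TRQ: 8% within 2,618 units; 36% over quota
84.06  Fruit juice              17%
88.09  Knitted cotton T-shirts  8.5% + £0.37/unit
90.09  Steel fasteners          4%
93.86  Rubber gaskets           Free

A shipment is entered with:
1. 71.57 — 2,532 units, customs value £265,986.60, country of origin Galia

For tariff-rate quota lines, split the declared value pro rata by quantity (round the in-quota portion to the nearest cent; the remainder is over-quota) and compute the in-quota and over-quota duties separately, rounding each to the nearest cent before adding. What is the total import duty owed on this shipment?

£21,278.93

Line 1 (71.57, Galia, 2,532 units, £265,986.60):
Code 71.57 is under a tariff-rate quota (threshold 2,618 units). Quantity 2,532 units is within the quota, so the in-quota rate 8% applies to the full value.
Duty = £265,986.60 × 8% = £21,278.93.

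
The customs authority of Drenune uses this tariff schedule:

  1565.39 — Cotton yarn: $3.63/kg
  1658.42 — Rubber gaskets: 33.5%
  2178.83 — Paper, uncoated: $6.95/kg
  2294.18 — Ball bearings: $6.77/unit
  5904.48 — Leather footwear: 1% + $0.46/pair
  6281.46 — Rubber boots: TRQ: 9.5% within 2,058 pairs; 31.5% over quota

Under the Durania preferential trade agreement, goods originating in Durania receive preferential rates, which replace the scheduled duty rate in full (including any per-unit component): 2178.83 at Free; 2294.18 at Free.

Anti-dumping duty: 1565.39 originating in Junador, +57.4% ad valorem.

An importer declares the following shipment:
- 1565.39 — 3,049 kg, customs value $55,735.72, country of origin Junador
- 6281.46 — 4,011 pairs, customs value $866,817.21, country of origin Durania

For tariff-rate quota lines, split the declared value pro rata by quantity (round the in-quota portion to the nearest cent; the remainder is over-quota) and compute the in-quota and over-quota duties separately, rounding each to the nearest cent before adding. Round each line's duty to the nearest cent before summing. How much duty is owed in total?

$218,261.63

Line 1 (1565.39, Junador, 3,049 kg, $55,735.72):
Base rate for 1565.39 is $3.63/kg.
Additional duty on 1565.39 from Junador: +57.4% ad valorem. Applied ad valorem rate = 57.4%.
Duty = $55,735.72 × 57.4% + 3,049 × $3.63 = $43,060.17.
Line 2 (6281.46, Durania, 4,011 pairs, $866,817.21):
Code 6281.46 is under a tariff-rate quota (threshold 2,058 pairs). In-quota: 2,058 pairs at 9.5%; over-quota: 1,953 pairs at 31.5%.
Pro-rata value split: in-quota = $866,817.21 × 2,058/4,011 = $444,754.38; over-quota = $866,817.21 − $444,754.38 = $422,062.83.
In-quota duty = $444,754.38 × 9.5% = $42,251.67. Over-quota duty = $422,062.83 × 31.5% = $132,949.79.
Line duty = $42,251.67 + $132,949.79 = $175,201.46.
Total = $43,060.17 + $175,201.46 = $218,261.63.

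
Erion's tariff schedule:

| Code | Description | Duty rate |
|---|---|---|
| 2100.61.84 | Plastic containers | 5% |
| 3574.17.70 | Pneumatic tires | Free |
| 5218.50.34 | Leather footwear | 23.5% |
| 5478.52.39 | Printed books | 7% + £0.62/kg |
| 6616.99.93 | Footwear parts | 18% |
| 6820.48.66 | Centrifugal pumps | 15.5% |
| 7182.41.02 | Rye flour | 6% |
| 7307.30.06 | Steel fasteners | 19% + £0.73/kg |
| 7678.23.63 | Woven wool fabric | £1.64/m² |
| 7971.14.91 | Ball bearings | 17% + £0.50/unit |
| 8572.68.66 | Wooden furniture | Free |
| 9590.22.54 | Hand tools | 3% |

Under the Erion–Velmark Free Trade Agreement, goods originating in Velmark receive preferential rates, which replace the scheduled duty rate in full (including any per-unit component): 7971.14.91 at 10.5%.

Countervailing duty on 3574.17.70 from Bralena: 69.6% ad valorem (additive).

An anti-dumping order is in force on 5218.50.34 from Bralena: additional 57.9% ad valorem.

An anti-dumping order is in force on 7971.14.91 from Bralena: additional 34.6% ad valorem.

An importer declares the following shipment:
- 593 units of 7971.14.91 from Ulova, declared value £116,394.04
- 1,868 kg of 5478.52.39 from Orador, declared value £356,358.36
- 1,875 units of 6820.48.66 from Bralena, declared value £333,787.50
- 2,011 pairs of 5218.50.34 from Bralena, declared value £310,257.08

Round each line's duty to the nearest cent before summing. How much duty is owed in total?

Line 1 (7971.14.91, Ulova, 593 units, £116,394.04):
Base rate for 7971.14.91 is 17% + £0.50/unit.
7971.14.91 has an FTA preferential rate, but origin Ulova is not Velmark; base rate stands.
The additional-duty order on 7971.14.91 targets Bralena, not Ulova; it does not apply.
Duty = £116,394.04 × 17% + 593 × £0.50 = £20,083.49.
Line 2 (5478.52.39, Orador, 1,868 kg, £356,358.36):
Base rate for 5478.52.39 is 7% + £0.62/kg.
Duty = £356,358.36 × 7% + 1,868 × £0.62 = £26,103.25.
Line 3 (6820.48.66, Bralena, 1,875 units, £333,787.50):
Base rate for 6820.48.66 is 15.5%.
Duty = £333,787.50 × 15.5% = £51,737.06.
Line 4 (5218.50.34, Bralena, 2,011 pairs, £310,257.08):
Base rate for 5218.50.34 is 23.5%.
Additional duty on 5218.50.34 from Bralena: +57.9%. Applied ad valorem rate: 23.5% + 57.9% = 81.4%.
Duty = £310,257.08 × 81.4% = £252,549.26.
Total = £20,083.49 + £26,103.25 + £51,737.06 + £252,549.26 = £350,473.06.

£350,473.06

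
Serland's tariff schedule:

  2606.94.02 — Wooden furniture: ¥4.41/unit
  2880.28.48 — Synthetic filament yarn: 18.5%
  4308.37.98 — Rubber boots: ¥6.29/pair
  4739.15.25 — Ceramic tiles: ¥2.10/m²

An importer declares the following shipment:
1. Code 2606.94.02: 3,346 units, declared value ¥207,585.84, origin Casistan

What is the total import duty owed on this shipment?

¥14,755.86

Line 1 (2606.94.02, Casistan, 3,346 units, ¥207,585.84):
Base rate for 2606.94.02 is ¥4.41/unit.
Duty = 3,346 × ¥4.41 = ¥14,755.86.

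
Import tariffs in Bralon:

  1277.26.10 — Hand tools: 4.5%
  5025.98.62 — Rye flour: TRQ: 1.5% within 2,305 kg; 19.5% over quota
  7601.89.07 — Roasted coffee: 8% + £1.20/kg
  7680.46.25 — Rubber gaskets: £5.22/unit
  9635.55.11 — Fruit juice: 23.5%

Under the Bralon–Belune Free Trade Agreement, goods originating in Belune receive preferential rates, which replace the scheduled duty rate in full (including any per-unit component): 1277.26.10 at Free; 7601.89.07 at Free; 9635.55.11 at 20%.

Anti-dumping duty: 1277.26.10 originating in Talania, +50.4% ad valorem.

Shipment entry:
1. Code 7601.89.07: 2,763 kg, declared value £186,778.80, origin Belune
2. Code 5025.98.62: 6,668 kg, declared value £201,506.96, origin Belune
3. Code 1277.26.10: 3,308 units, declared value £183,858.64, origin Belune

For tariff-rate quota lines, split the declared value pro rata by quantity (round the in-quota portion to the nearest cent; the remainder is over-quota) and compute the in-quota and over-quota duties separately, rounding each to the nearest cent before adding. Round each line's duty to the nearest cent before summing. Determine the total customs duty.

£26,755.58

Line 1 (7601.89.07, Belune, 2,763 kg, £186,778.80):
Base rate for 7601.89.07 is 8% + £1.20/kg.
Origin Belune qualifies under the Bralon–Belune agreement and 7601.89.07 is covered: preferential rate Free applies instead.
Duty = £186,778.80 × 0% = £0.00.
Line 2 (5025.98.62, Belune, 6,668 kg, £201,506.96):
Code 5025.98.62 is under a tariff-rate quota (threshold 2,305 kg). In-quota: 2,305 kg at 1.5%; over-quota: 4,363 kg at 19.5%.
Pro-rata value split: in-quota = £201,506.96 × 2,305/6,668 = £69,657.10; over-quota = £201,506.96 − £69,657.10 = £131,849.86.
In-quota duty = £69,657.10 × 1.5% = £1,044.86. Over-quota duty = £131,849.86 × 19.5% = £25,710.72.
Line duty = £1,044.86 + £25,710.72 = £26,755.58.
Line 3 (1277.26.10, Belune, 3,308 units, £183,858.64):
Base rate for 1277.26.10 is 4.5%.
Origin Belune qualifies under the Bralon–Belune agreement and 1277.26.10 is covered: preferential rate Free applies instead.
The additional-duty order on 1277.26.10 targets Talania, not Belune; it does not apply.
Duty = £183,858.64 × 0% = £0.00.
Total = £0.00 + £26,755.58 + £0.00 = £26,755.58.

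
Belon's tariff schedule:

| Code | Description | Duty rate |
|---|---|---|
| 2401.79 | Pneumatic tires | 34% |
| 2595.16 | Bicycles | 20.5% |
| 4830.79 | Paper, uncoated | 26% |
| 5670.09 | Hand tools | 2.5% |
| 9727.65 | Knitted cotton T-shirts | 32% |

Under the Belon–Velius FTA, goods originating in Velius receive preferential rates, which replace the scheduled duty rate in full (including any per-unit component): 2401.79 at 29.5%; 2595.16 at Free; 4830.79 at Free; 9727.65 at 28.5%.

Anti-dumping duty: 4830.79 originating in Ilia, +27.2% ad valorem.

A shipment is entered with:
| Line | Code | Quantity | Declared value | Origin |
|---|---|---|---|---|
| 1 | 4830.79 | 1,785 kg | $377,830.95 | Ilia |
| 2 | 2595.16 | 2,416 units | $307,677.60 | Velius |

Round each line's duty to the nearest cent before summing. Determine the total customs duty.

$201,006.07

Line 1 (4830.79, Ilia, 1,785 kg, $377,830.95):
Base rate for 4830.79 is 26%.
4830.79 has an FTA preferential rate, but origin Ilia is not Velius; base rate stands.
Additional duty on 4830.79 from Ilia: +27.2%. Applied ad valorem rate: 26% + 27.2% = 53.2%.
Duty = $377,830.95 × 53.2% = $201,006.07.
Line 2 (2595.16, Velius, 2,416 units, $307,677.60):
Base rate for 2595.16 is 20.5%.
Origin Velius qualifies under the Belon–Velius agreement and 2595.16 is covered: preferential rate Free applies instead.
Duty = $307,677.60 × 0% = $0.00.
Total = $201,006.07 + $0.00 = $201,006.07.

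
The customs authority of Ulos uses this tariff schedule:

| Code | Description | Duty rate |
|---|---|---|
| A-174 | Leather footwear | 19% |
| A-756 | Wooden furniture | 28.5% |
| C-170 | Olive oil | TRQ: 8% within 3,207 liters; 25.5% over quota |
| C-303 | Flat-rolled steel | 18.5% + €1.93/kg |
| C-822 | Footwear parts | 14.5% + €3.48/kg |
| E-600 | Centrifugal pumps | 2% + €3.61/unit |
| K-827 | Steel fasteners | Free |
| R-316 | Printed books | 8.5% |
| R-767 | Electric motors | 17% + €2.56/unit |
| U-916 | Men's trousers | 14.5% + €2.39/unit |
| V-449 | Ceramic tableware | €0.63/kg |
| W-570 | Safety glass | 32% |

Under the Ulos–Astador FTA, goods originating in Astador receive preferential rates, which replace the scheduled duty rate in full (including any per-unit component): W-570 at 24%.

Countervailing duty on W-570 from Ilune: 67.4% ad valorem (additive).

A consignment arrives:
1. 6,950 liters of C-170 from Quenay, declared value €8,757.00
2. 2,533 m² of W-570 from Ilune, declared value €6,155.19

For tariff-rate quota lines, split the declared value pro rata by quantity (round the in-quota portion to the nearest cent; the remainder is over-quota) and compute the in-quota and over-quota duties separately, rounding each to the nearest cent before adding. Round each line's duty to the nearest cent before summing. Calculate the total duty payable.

€7,644.16

Line 1 (C-170, Quenay, 6,950 liters, €8,757.00):
Code C-170 is under a tariff-rate quota (threshold 3,207 liters). In-quota: 3,207 liters at 8%; over-quota: 3,743 liters at 25.5%.
Pro-rata value split: in-quota = €8,757.00 × 3,207/6,950 = €4,040.82; over-quota = €8,757.00 − €4,040.82 = €4,716.18.
In-quota duty = €4,040.82 × 8% = €323.27. Over-quota duty = €4,716.18 × 25.5% = €1,202.63.
Line duty = €323.27 + €1,202.63 = €1,525.90.
Line 2 (W-570, Ilune, 2,533 m², €6,155.19):
Base rate for W-570 is 32%.
W-570 has an FTA preferential rate, but origin Ilune is not Astador; base rate stands.
Additional duty on W-570 from Ilune: +67.4%. Applied ad valorem rate: 32% + 67.4% = 99.4%.
Duty = €6,155.19 × 99.4% = €6,118.26.
Total = €1,525.90 + €6,118.26 = €7,644.16.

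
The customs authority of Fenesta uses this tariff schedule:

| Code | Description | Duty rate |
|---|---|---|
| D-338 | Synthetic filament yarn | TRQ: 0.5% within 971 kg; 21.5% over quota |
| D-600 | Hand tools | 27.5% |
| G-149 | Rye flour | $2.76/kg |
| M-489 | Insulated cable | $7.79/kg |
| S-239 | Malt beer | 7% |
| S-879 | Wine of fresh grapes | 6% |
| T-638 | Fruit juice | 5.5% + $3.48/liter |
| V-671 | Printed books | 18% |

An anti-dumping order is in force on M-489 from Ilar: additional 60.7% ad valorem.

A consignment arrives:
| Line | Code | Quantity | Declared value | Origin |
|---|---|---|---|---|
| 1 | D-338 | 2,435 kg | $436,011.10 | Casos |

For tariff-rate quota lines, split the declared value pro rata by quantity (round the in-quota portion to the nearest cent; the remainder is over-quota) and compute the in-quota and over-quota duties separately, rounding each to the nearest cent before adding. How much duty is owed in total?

Line 1 (D-338, Casos, 2,435 kg, $436,011.10):
Code D-338 is under a tariff-rate quota (threshold 971 kg). In-quota: 971 kg at 0.5%; over-quota: 1,464 kg at 21.5%.
Pro-rata value split: in-quota = $436,011.10 × 971/2,435 = $173,867.26; over-quota = $436,011.10 − $173,867.26 = $262,143.84.
In-quota duty = $173,867.26 × 0.5% = $869.34. Over-quota duty = $262,143.84 × 21.5% = $56,360.93.
Line duty = $869.34 + $56,360.93 = $57,230.27.

$57,230.27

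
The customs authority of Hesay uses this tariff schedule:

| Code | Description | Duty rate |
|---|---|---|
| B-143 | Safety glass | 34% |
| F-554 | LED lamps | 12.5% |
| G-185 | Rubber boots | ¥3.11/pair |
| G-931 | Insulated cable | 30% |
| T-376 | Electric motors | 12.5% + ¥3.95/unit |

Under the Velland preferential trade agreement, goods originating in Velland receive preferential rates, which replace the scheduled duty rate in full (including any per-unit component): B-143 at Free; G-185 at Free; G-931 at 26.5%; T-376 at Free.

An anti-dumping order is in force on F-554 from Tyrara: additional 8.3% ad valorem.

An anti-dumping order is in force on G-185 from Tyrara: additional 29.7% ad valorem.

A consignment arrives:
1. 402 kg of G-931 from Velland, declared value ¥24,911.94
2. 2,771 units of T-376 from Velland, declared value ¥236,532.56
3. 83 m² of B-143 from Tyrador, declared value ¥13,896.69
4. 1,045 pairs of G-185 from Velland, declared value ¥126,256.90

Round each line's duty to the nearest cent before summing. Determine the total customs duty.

¥11,326.53

Line 1 (G-931, Velland, 402 kg, ¥24,911.94):
Base rate for G-931 is 30%.
Origin Velland qualifies under the Hesay–Velland agreement and G-931 is covered: preferential rate 26.5% applies instead.
Duty = ¥24,911.94 × 26.5% = ¥6,601.66.
Line 2 (T-376, Velland, 2,771 units, ¥236,532.56):
Base rate for T-376 is 12.5% + ¥3.95/unit.
Origin Velland qualifies under the Hesay–Velland agreement and T-376 is covered: preferential rate Free applies instead.
Duty = ¥236,532.56 × 0% = ¥0.00.
Line 3 (B-143, Tyrador, 83 m², ¥13,896.69):
Base rate for B-143 is 34%.
B-143 has an FTA preferential rate, but origin Tyrador is not Velland; base rate stands.
Duty = ¥13,896.69 × 34% = ¥4,724.87.
Line 4 (G-185, Velland, 1,045 pairs, ¥126,256.90):
Base rate for G-185 is ¥3.11/pair.
Origin Velland qualifies under the Hesay–Velland agreement and G-185 is covered: preferential rate Free applies instead.
The additional-duty order on G-185 targets Tyrara, not Velland; it does not apply.
Duty = ¥126,256.90 × 0% = ¥0.00.
Total = ¥6,601.66 + ¥0.00 + ¥4,724.87 + ¥0.00 = ¥11,326.53.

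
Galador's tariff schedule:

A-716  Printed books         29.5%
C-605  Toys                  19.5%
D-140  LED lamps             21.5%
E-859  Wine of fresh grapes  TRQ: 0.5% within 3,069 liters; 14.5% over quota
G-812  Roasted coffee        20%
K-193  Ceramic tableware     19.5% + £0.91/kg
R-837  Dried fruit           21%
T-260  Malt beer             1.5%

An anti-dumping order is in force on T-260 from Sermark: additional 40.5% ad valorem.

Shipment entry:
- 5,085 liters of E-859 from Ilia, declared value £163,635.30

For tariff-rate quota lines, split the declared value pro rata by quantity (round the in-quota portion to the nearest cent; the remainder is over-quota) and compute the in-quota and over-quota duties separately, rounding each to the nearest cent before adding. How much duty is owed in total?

Line 1 (E-859, Ilia, 5,085 liters, £163,635.30):
Code E-859 is under a tariff-rate quota (threshold 3,069 liters). In-quota: 3,069 liters at 0.5%; over-quota: 2,016 liters at 14.5%.
Pro-rata value split: in-quota = £163,635.30 × 3,069/5,085 = £98,760.42; over-quota = £163,635.30 − £98,760.42 = £64,874.88.
In-quota duty = £98,760.42 × 0.5% = £493.80. Over-quota duty = £64,874.88 × 14.5% = £9,406.86.
Line duty = £493.80 + £9,406.86 = £9,900.66.

£9,900.66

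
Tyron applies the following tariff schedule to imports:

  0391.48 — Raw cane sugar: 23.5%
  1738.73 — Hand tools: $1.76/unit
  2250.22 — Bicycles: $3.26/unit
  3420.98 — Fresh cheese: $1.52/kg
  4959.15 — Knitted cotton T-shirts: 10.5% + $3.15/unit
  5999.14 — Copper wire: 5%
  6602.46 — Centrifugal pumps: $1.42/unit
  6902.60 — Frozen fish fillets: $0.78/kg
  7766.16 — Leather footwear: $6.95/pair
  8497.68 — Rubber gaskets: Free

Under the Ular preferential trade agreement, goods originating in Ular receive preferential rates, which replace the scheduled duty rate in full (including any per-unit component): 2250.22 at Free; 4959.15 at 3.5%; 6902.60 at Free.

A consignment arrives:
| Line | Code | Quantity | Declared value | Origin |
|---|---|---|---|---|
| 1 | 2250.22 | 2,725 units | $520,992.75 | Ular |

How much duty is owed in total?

Line 1 (2250.22, Ular, 2,725 units, $520,992.75):
Base rate for 2250.22 is $3.26/unit.
Origin Ular qualifies under the Tyron–Ular agreement and 2250.22 is covered: preferential rate Free applies instead.
Duty = $520,992.75 × 0% = $0.00.

$0.00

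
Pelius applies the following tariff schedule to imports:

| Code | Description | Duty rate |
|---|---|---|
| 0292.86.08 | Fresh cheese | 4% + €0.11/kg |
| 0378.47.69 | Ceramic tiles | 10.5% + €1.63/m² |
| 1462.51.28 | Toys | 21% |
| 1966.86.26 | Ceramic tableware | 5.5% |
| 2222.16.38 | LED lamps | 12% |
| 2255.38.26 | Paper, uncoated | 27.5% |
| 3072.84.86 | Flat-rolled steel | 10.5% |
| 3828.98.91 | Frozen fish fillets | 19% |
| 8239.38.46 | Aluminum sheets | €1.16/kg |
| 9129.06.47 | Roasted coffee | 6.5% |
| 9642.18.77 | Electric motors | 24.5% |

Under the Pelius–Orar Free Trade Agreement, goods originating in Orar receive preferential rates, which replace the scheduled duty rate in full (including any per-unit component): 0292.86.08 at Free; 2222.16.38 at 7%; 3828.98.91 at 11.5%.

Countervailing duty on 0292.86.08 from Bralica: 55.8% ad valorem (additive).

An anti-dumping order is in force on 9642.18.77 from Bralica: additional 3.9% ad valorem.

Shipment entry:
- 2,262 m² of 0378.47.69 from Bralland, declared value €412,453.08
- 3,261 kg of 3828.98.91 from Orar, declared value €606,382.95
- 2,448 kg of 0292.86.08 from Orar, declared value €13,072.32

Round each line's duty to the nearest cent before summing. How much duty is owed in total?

Line 1 (0378.47.69, Bralland, 2,262 m², €412,453.08):
Base rate for 0378.47.69 is 10.5% + €1.63/m².
Duty = €412,453.08 × 10.5% + 2,262 × €1.63 = €46,994.63.
Line 2 (3828.98.91, Orar, 3,261 kg, €606,382.95):
Base rate for 3828.98.91 is 19%.
Origin Orar qualifies under the Pelius–Orar agreement and 3828.98.91 is covered: preferential rate 11.5% applies instead.
Duty = €606,382.95 × 11.5% = €69,734.04.
Line 3 (0292.86.08, Orar, 2,448 kg, €13,072.32):
Base rate for 0292.86.08 is 4% + €0.11/kg.
Origin Orar qualifies under the Pelius–Orar agreement and 0292.86.08 is covered: preferential rate Free applies instead.
The additional-duty order on 0292.86.08 targets Bralica, not Orar; it does not apply.
Duty = €13,072.32 × 0% = €0.00.
Total = €46,994.63 + €69,734.04 + €0.00 = €116,728.67.

€116,728.67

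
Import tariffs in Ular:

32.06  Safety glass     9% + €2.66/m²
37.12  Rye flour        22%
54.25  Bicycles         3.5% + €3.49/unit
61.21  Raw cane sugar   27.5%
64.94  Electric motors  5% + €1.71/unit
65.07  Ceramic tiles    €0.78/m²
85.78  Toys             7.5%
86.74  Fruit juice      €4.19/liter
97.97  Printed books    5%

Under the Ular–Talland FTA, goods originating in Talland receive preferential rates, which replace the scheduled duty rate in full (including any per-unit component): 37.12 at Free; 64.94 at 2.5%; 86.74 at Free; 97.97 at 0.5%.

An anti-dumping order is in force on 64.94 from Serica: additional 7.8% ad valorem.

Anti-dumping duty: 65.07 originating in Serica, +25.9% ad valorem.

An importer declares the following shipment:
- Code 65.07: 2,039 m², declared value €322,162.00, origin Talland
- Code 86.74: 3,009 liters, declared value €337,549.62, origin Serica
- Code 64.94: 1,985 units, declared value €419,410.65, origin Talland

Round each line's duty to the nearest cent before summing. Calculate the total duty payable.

Line 1 (65.07, Talland, 2,039 m², €322,162.00):
Base rate for 65.07 is €0.78/m².
Origin Talland is the FTA partner but 65.07 is not on the preference list; base rate stands.
The additional-duty order on 65.07 targets Serica, not Talland; it does not apply.
Duty = 2,039 × €0.78 = €1,590.42.
Line 2 (86.74, Serica, 3,009 liters, €337,549.62):
Base rate for 86.74 is €4.19/liter.
86.74 has an FTA preferential rate, but origin Serica is not Talland; base rate stands.
Duty = 3,009 × €4.19 = €12,607.71.
Line 3 (64.94, Talland, 1,985 units, €419,410.65):
Base rate for 64.94 is 5% + €1.71/unit.
Origin Talland qualifies under the Ular–Talland agreement and 64.94 is covered: preferential rate 2.5% applies instead.
The additional-duty order on 64.94 targets Serica, not Talland; it does not apply.
Duty = €419,410.65 × 2.5% = €10,485.27.
Total = €1,590.42 + €12,607.71 + €10,485.27 = €24,683.40.

€24,683.40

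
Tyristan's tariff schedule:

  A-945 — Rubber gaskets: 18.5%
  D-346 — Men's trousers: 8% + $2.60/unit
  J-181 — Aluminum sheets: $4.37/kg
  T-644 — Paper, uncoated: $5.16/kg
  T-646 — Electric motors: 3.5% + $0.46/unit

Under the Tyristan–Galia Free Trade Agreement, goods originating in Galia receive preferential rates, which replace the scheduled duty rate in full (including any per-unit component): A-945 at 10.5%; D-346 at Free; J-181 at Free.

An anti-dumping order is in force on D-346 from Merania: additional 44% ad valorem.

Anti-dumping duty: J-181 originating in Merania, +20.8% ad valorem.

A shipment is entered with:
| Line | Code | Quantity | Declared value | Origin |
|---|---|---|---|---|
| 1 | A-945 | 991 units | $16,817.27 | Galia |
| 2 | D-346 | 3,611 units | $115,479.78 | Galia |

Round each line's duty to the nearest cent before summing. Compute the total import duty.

Line 1 (A-945, Galia, 991 units, $16,817.27):
Base rate for A-945 is 18.5%.
Origin Galia qualifies under the Tyristan–Galia agreement and A-945 is covered: preferential rate 10.5% applies instead.
Duty = $16,817.27 × 10.5% = $1,765.81.
Line 2 (D-346, Galia, 3,611 units, $115,479.78):
Base rate for D-346 is 8% + $2.60/unit.
Origin Galia qualifies under the Tyristan–Galia agreement and D-346 is covered: preferential rate Free applies instead.
The additional-duty order on D-346 targets Merania, not Galia; it does not apply.
Duty = $115,479.78 × 0% = $0.00.
Total = $1,765.81 + $0.00 = $1,765.81.

$1,765.81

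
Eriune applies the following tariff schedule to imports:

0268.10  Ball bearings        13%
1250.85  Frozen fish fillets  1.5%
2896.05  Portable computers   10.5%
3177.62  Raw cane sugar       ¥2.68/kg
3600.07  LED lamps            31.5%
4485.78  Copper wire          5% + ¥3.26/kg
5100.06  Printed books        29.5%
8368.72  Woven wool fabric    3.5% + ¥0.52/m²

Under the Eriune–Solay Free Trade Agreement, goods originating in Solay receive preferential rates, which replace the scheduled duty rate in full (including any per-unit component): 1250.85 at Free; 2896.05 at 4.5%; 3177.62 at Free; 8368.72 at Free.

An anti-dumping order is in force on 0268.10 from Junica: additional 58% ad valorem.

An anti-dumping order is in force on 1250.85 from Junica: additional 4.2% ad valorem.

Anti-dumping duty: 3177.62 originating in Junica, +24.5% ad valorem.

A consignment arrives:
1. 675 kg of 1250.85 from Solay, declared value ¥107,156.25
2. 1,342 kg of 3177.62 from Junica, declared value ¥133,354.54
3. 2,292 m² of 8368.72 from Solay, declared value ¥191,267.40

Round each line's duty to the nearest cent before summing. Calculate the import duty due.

Line 1 (1250.85, Solay, 675 kg, ¥107,156.25):
Base rate for 1250.85 is 1.5%.
Origin Solay qualifies under the Eriune–Solay agreement and 1250.85 is covered: preferential rate Free applies instead.
The additional-duty order on 1250.85 targets Junica, not Solay; it does not apply.
Duty = ¥107,156.25 × 0% = ¥0.00.
Line 2 (3177.62, Junica, 1,342 kg, ¥133,354.54):
Base rate for 3177.62 is ¥2.68/kg.
3177.62 has an FTA preferential rate, but origin Junica is not Solay; base rate stands.
Additional duty on 3177.62 from Junica: +24.5% ad valorem. Applied ad valorem rate = 24.5%.
Duty = ¥133,354.54 × 24.5% + 1,342 × ¥2.68 = ¥36,268.42.
Line 3 (8368.72, Solay, 2,292 m², ¥191,267.40):
Base rate for 8368.72 is 3.5% + ¥0.52/m².
Origin Solay qualifies under the Eriune–Solay agreement and 8368.72 is covered: preferential rate Free applies instead.
Duty = ¥191,267.40 × 0% = ¥0.00.
Total = ¥0.00 + ¥36,268.42 + ¥0.00 = ¥36,268.42.

¥36,268.42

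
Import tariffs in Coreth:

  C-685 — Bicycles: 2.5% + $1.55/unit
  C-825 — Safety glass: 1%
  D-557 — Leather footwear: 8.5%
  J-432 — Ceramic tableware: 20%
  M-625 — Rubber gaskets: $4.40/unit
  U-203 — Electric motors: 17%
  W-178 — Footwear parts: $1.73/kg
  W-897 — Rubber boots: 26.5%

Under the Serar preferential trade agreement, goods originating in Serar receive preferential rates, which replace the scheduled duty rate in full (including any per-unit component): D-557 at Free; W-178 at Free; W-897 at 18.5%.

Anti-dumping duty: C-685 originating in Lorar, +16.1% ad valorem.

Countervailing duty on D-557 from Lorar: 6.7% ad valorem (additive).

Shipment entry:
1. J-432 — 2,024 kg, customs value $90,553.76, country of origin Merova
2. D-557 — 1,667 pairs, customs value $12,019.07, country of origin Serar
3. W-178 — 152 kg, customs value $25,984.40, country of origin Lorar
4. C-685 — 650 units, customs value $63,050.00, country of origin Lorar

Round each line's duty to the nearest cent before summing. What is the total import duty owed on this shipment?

$31,108.51

Line 1 (J-432, Merova, 2,024 kg, $90,553.76):
Base rate for J-432 is 20%.
Duty = $90,553.76 × 20% = $18,110.75.
Line 2 (D-557, Serar, 1,667 pairs, $12,019.07):
Base rate for D-557 is 8.5%.
Origin Serar qualifies under the Coreth–Serar agreement and D-557 is covered: preferential rate Free applies instead.
The additional-duty order on D-557 targets Lorar, not Serar; it does not apply.
Duty = $12,019.07 × 0% = $0.00.
Line 3 (W-178, Lorar, 152 kg, $25,984.40):
Base rate for W-178 is $1.73/kg.
W-178 has an FTA preferential rate, but origin Lorar is not Serar; base rate stands.
Duty = 152 × $1.73 = $262.96.
Line 4 (C-685, Lorar, 650 units, $63,050.00):
Base rate for C-685 is 2.5% + $1.55/unit.
Additional duty on C-685 from Lorar: +16.1%. Applied ad valorem rate: 2.5% + 16.1% = 18.6%.
Duty = $63,050.00 × 18.6% + 650 × $1.55 = $12,734.80.
Total = $18,110.75 + $0.00 + $262.96 + $12,734.80 = $31,108.51.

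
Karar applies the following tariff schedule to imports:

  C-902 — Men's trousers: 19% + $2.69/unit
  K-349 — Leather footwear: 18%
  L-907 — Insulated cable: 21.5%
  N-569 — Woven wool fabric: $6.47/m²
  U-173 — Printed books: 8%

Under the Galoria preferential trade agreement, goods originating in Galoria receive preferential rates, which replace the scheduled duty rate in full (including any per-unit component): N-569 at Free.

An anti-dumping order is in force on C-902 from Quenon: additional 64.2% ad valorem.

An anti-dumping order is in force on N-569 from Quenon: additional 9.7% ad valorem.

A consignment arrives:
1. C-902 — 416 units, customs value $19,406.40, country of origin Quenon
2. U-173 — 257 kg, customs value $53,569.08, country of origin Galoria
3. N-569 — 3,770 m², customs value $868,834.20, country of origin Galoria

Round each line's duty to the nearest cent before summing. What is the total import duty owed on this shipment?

$21,550.69

Line 1 (C-902, Quenon, 416 units, $19,406.40):
Base rate for C-902 is 19% + $2.69/unit.
Additional duty on C-902 from Quenon: +64.2%. Applied ad valorem rate: 19% + 64.2% = 83.2%.
Duty = $19,406.40 × 83.2% + 416 × $2.69 = $17,265.16.
Line 2 (U-173, Galoria, 257 kg, $53,569.08):
Base rate for U-173 is 8%.
Origin Galoria is the FTA partner but U-173 is not on the preference list; base rate stands.
Duty = $53,569.08 × 8% = $4,285.53.
Line 3 (N-569, Galoria, 3,770 m², $868,834.20):
Base rate for N-569 is $6.47/m².
Origin Galoria qualifies under the Karar–Galoria agreement and N-569 is covered: preferential rate Free applies instead.
The additional-duty order on N-569 targets Quenon, not Galoria; it does not apply.
Duty = $868,834.20 × 0% = $0.00.
Total = $17,265.16 + $4,285.53 + $0.00 = $21,550.69.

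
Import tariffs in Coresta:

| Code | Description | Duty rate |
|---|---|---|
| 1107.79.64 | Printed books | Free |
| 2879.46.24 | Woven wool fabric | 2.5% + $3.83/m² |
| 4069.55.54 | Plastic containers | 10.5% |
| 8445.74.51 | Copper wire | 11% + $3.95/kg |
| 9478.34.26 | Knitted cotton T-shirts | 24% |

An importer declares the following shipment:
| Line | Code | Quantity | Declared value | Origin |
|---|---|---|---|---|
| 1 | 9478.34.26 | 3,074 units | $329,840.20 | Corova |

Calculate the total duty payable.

Line 1 (9478.34.26, Corova, 3,074 units, $329,840.20):
Base rate for 9478.34.26 is 24%.
Duty = $329,840.20 × 24% = $79,161.65.

$79,161.65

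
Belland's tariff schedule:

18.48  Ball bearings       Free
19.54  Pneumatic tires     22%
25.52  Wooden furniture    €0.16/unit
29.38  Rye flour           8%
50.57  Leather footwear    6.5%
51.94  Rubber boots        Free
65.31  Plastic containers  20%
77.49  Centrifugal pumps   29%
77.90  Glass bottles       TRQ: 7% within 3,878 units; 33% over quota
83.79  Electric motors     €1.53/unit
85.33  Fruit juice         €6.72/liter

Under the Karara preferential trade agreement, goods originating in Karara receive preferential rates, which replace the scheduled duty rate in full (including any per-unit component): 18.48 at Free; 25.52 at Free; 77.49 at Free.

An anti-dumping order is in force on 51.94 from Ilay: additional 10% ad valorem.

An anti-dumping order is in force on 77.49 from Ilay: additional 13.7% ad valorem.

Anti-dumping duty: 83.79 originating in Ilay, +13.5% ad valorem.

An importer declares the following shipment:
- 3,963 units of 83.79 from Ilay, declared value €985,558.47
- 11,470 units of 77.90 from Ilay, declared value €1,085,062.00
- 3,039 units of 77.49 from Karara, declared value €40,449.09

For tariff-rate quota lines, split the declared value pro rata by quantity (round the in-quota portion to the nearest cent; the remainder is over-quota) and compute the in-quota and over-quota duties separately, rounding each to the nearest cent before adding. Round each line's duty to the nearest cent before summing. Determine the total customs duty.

Line 1 (83.79, Ilay, 3,963 units, €985,558.47):
Base rate for 83.79 is €1.53/unit.
Additional duty on 83.79 from Ilay: +13.5% ad valorem. Applied ad valorem rate = 13.5%.
Duty = €985,558.47 × 13.5% + 3,963 × €1.53 = €139,113.78.
Line 2 (77.90, Ilay, 11,470 units, €1,085,062.00):
Code 77.90 is under a tariff-rate quota (threshold 3,878 units). In-quota: 3,878 units at 7%; over-quota: 7,592 units at 33%.
Pro-rata value split: in-quota = €1,085,062.00 × 3,878/11,470 = €366,858.80; over-quota = €1,085,062.00 − €366,858.80 = €718,203.20.
In-quota duty = €366,858.80 × 7% = €25,680.12. Over-quota duty = €718,203.20 × 33% = €237,007.06.
Line duty = €25,680.12 + €237,007.06 = €262,687.18.
Line 3 (77.49, Karara, 3,039 units, €40,449.09):
Base rate for 77.49 is 29%.
Origin Karara qualifies under the Belland–Karara agreement and 77.49 is covered: preferential rate Free applies instead.
The additional-duty order on 77.49 targets Ilay, not Karara; it does not apply.
Duty = €40,449.09 × 0% = €0.00.
Total = €139,113.78 + €262,687.18 + €0.00 = €401,800.96.

€401,800.96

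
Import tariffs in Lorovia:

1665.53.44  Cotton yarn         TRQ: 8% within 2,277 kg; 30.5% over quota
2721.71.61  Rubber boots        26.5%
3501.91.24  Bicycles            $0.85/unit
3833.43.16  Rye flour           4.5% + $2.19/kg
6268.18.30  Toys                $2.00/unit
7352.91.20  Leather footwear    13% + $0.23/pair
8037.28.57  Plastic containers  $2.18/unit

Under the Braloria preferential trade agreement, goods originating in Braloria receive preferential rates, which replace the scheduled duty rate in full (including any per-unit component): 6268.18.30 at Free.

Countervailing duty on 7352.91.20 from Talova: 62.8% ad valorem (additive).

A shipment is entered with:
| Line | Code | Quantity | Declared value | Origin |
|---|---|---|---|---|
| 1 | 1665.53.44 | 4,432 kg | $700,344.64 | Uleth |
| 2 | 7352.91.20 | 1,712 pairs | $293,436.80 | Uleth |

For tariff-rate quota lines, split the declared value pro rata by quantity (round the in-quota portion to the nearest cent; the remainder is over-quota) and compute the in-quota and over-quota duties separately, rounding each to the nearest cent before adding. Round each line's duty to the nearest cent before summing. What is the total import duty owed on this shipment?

$171,188.06

Line 1 (1665.53.44, Uleth, 4,432 kg, $700,344.64):
Code 1665.53.44 is under a tariff-rate quota (threshold 2,277 kg). In-quota: 2,277 kg at 8%; over-quota: 2,155 kg at 30.5%.
Pro-rata value split: in-quota = $700,344.64 × 2,277/4,432 = $359,811.54; over-quota = $700,344.64 − $359,811.54 = $340,533.10.
In-quota duty = $359,811.54 × 8% = $28,784.92. Over-quota duty = $340,533.10 × 30.5% = $103,862.60.
Line duty = $28,784.92 + $103,862.60 = $132,647.52.
Line 2 (7352.91.20, Uleth, 1,712 pairs, $293,436.80):
Base rate for 7352.91.20 is 13% + $0.23/pair.
The additional-duty order on 7352.91.20 targets Talova, not Uleth; it does not apply.
Duty = $293,436.80 × 13% + 1,712 × $0.23 = $38,540.54.
Total = $132,647.52 + $38,540.54 = $171,188.06.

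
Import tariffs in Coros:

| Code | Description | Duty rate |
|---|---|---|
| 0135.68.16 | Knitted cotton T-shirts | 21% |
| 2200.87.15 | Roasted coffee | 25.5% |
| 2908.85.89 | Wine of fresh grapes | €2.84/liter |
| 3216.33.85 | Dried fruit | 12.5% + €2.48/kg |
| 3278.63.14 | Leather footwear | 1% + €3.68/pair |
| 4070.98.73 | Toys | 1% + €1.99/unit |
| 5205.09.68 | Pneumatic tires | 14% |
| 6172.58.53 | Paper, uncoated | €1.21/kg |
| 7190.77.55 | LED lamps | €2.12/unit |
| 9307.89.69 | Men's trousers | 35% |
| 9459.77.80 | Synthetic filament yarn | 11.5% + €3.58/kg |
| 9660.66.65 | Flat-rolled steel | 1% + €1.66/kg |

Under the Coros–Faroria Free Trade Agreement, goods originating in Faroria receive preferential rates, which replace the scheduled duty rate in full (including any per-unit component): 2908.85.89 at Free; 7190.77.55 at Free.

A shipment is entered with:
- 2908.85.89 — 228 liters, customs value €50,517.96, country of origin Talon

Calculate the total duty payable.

€647.52

Line 1 (2908.85.89, Talon, 228 liters, €50,517.96):
Base rate for 2908.85.89 is €2.84/liter.
2908.85.89 has an FTA preferential rate, but origin Talon is not Faroria; base rate stands.
Duty = 228 × €2.84 = €647.52.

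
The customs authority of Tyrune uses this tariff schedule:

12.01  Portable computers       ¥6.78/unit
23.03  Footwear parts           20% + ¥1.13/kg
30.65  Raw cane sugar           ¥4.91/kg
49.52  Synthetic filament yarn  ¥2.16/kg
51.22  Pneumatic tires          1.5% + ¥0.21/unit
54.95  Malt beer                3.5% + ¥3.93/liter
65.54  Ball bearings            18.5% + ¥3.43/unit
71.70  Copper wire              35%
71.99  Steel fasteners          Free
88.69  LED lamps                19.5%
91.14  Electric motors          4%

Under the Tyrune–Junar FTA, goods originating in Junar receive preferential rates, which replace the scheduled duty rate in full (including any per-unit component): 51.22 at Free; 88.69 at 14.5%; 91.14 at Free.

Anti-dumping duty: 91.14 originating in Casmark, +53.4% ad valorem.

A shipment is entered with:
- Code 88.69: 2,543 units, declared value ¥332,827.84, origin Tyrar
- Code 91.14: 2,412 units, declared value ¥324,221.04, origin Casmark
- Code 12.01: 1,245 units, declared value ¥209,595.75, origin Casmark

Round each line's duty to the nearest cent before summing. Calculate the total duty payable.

Line 1 (88.69, Tyrar, 2,543 units, ¥332,827.84):
Base rate for 88.69 is 19.5%.
88.69 has an FTA preferential rate, but origin Tyrar is not Junar; base rate stands.
Duty = ¥332,827.84 × 19.5% = ¥64,901.43.
Line 2 (91.14, Casmark, 2,412 units, ¥324,221.04):
Base rate for 91.14 is 4%.
91.14 has an FTA preferential rate, but origin Casmark is not Junar; base rate stands.
Additional duty on 91.14 from Casmark: +53.4%. Applied ad valorem rate: 4% + 53.4% = 57.4%.
Duty = ¥324,221.04 × 57.4% = ¥186,102.88.
Line 3 (12.01, Casmark, 1,245 units, ¥209,595.75):
Base rate for 12.01 is ¥6.78/unit.
Duty = 1,245 × ¥6.78 = ¥8,441.10.
Total = ¥64,901.43 + ¥186,102.88 + ¥8,441.10 = ¥259,445.41.

¥259,445.41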